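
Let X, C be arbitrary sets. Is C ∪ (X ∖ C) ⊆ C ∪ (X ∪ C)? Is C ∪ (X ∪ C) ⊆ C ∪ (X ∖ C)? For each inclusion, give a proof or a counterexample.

(⊇) Let x ∈ C ∪ (X ∪ C). Then either x ∈ X and x ∉ C; or x ∈ C and x ∉ X; or x ∈ X ∩ C. In each case x ∈ C ∪ (X ∖ C), so C ∪ (X ∪ C) ⊆ C ∪ (X ∖ C).

(⊆) Let x ∈ C ∪ (X ∖ C). Then either x ∈ X and x ∉ C; or x ∈ C and x ∉ X; or x ∈ X ∩ C. In each case x ∈ C ∪ (X ∪ C), so C ∪ (X ∖ C) ⊆ C ∪ (X ∪ C).

Both inclusions hold; the sets are equal.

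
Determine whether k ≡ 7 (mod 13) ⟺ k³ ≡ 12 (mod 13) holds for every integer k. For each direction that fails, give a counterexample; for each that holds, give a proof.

Both directions fail.

[⇒] This fails: take k = 7. Then 7 ≡ 7 (mod 13), but 7³ = 343 ≡ 5 (mod 13), not 12.

[⇐] This fails: take k = 4. Then 4³ = 64 ≡ 12 (mod 13), yet 4 ≡ 4 (mod 13), not 7.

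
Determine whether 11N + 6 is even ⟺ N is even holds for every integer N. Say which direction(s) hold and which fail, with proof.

(⟹) Suppose 11N + 6 is even. Since 11 is odd, 11N and N have the same parity, so 11N + 6 ≡ N + 6 (mod 2). As 6 is even, 11N + 6 is even exactly when N is even. Thus N is even.

(⟸) Conversely, suppose N is even; write N = 2j. Then 11N + 6 = 11·(2j) + 6 = 2·11j + 6, which is even.

Both implications hold.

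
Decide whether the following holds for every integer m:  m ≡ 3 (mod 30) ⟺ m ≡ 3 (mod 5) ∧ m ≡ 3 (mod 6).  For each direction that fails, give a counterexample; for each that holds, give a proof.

The biconditional holds.

(⇐) If m ≡ 3 (mod 5) and m ≡ 3 (mod 6), then by the Chinese remainder theorem m ≡ 3 (mod 30). This is exactly m ≡ 3 (mod 30).

(⇒) Suppose m ≡ 3 (mod 30); write m = 30j + 3. Since 5 ∣ 30, reducing mod 5 gives m ≡ 3 (mod 5); since 6 ∣ 30, reducing mod 6 gives m ≡ 3 (mod 6).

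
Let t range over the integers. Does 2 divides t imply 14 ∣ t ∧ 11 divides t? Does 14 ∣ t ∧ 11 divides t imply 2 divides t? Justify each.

The forward direction fails; the converse holds.

(⇒) This fails: take t = 2. Certainly 2 ∣ 2, but 14 ∤ 2.

(⇐) Suppose 14 ∣ t and 11 ∣ t. Any common multiple of 14 and 11 is a multiple of their lcm; here gcd(14, 11) = 1, so lcm(14, 11) = 14·11 = 154, so 154 ∣ t. Since 2 ∣ 154, it follows that 2 ∣ t.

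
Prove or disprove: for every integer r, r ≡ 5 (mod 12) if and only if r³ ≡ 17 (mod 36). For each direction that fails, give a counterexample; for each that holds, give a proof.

Forward direction. Suppose r ≡ 5 (mod 12). Working modulo 36, r ∈ {5, 17, 29}; for each such r, r³ ≡ 17 (mod 36).

Converse. The residues r modulo 36 with r³ ≡ 17 (mod 36) are exactly {5, 17, 29}, and each is ≡ 5 (mod 12).

Both directions hold; the statement is true.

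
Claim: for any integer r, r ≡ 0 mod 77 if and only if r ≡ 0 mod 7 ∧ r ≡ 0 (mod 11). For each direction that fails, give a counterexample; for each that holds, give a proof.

Both directions hold.

(⇒) Suppose r ≡ 0 (mod 77); write r = 77j + 0. Since 7 ∣ 77, reducing mod 7 gives r ≡ 0 (mod 7); since 11 ∣ 77, reducing mod 11 gives r ≡ 0 (mod 11).

(⇐) Conversely, if r ≡ 0 (mod 7) and r ≡ 0 (mod 11), then by the Chinese remainder theorem r ≡ 0 (mod 77). This is exactly r ≡ 0 (mod 77).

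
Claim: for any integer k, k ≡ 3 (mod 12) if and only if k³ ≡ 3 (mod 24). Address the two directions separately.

[⇒] This fails: take k = 15. Then 15 ≡ 3 (mod 12), but 15³ = 3375 ≡ 15 (mod 24), not 3.

[⇐] Conversely, the residues r modulo 24 with r³ ≡ 3 (mod 24) are exactly {3}, and each is ≡ 3 (mod 12).

Only the converse holds.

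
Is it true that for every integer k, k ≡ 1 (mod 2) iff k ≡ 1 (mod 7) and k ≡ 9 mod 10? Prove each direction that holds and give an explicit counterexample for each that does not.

The forward direction fails; the converse holds.

Forward direction. This fails: k = 1 gives 1 ≡ 1 (mod 2) but 1 ≡ 1 (mod 10), so the conjunction on the right does not hold.

Converse. If k ≡ 1 (mod 7) and k ≡ 9 (mod 10), then by the Chinese remainder theorem k ≡ 29 (mod 70). Since 29 ≡ 1 (mod 2) and 2 ∣ 70, we get k ≡ 1 (mod 2).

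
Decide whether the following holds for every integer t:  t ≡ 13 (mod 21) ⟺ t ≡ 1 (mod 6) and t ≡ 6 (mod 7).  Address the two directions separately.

Only the reverse direction holds.

Converse. If t ≡ 1 (mod 6) and t ≡ 6 (mod 7), then by the Chinese remainder theorem t ≡ 13 (mod 42). Since 13 ≡ 13 (mod 21) and 21 ∣ 42, we get t ≡ 13 (mod 21).

Forward direction. This fails: t = 34 gives 34 ≡ 13 (mod 21) but 34 ≡ 4 (mod 6), so the conjunction on the right does not hold.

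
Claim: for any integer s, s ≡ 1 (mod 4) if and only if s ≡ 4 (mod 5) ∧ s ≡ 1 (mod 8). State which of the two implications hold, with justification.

The forward direction fails; the converse holds.

Forward direction. This fails: s = 1 gives 1 ≡ 1 (mod 4) but 1 ≡ 1 (mod 5), so the conjunction on the right does not hold.

Converse. If s ≡ 4 (mod 5) and s ≡ 1 (mod 8), then by the Chinese remainder theorem s ≡ 9 (mod 40). Since 9 ≡ 1 (mod 4) and 4 ∣ 40, we get s ≡ 1 (mod 4).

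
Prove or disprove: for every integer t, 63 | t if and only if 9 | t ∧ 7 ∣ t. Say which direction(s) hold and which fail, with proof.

Both implications hold.

(→) If 63 ∣ t, write t = 63q. Since 63 = 7·9, t = 9·(7q), so 9 ∣ t; and since 63 = 9·7, t = 7·(9q), so 7 ∣ t.

(←) Suppose 9 ∣ t and 7 ∣ t. Any common multiple of 9 and 7 is a multiple of their lcm; here gcd(9, 7) = 1, so lcm(9, 7) = 9·7 = 63, so 63 ∣ t.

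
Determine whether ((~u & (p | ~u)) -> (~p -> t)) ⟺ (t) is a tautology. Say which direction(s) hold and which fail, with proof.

Converse. Assume the antecedent. If p is true, (~u & (p | ~u)) -> (~p -> t) reduces to true regardless of the other variables. If p is false, the antecedent forces (p = F, u = F, t = T) or (p = F, u = T, t = T), and (~u & (p | ~u)) -> (~p -> t) holds there. Either way (~u & (p | ~u)) -> (~p -> t) holds.

Forward direction. This fails. Under p = T, u = F, t = F, the left side is true but the right side is false.

Only the converse holds.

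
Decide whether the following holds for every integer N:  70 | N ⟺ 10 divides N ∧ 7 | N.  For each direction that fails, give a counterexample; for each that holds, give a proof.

The biconditional holds.

[⇒] If 70 ∣ N, write N = 70q. Since 70 = 7·10, N = 10·(7q), so 10 ∣ N; and since 70 = 10·7, N = 7·(10q), so 7 ∣ N.

[⇐] Suppose 10 ∣ N and 7 ∣ N. Any common multiple of 10 and 7 is a multiple of their lcm; here gcd(10, 7) = 1, so lcm(10, 7) = 10·7 = 70, so 70 ∣ N.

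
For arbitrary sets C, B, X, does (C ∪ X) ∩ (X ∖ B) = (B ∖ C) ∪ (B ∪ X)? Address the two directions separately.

(⊆) holds; (⊇) fails.

(⊇) This inclusion fails. Take C = ∅, B = {1}, X = ∅; then 1 ∈ (B ∖ C) ∪ (B ∪ X) but 1 ∉ (C ∪ X) ∩ (X ∖ B).

(⊆) Let x ∈ (C ∪ X) ∩ (X ∖ B). Then either x ∈ X and x ∉ C, B; or x ∈ C ∩ X and x ∉ B. In each case x ∈ (B ∖ C) ∪ (B ∪ X), so (C ∪ X) ∩ (X ∖ B) ⊆ (B ∖ C) ∪ (B ∪ X).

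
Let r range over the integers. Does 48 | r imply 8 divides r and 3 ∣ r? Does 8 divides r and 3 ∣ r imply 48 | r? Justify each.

[⇒] If 48 ∣ r, write r = 48q. Since 48 = 6·8, r = 8·(6q), so 8 ∣ r; and since 48 = 16·3, r = 3·(16q), so 3 ∣ r.

[⇐] This fails: take r = 24. Both 8 ∣ 24 and 3 ∣ 24, yet 24 is not a multiple of 48 (since 24 = 0·48 + 24), so 48 ∤ 24.

Only the forward implication holds.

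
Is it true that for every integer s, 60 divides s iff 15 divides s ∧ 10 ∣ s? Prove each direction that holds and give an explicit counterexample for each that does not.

(⇒) If 60 ∣ s, write s = 60q. Since 60 = 4·15, s = 15·(4q), so 15 ∣ s; and since 60 = 6·10, s = 10·(6q), so 10 ∣ s.

(⇐) This fails: take s = 30. Both 15 ∣ 30 and 10 ∣ 30, yet 30 is not a multiple of 60 (since 30 = 0·60 + 30), so 60 ∤ 30.

Only the forward implication holds.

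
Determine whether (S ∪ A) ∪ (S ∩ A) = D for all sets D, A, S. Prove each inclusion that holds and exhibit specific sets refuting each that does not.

Neither inclusion holds.

Forward inclusion. This inclusion fails. Take D = ∅, A = {1}, S = ∅; then 1 ∈ (S ∪ A) ∪ (S ∩ A) but 1 ∉ D.

Reverse inclusion. This inclusion fails. Take D = {1}, A = ∅, S = ∅; then 1 ∈ D but 1 ∉ (S ∪ A) ∪ (S ∩ A).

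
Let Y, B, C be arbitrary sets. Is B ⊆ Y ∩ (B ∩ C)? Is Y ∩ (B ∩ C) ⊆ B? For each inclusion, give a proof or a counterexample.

Only the reverse inclusion holds.

Forward inclusion. This inclusion fails. Take Y = ∅, B = {1}, C = ∅; then 1 ∈ B but 1 ∉ Y ∩ (B ∩ C).

Reverse inclusion. Let x ∈ Y ∩ (B ∩ C). Then x ∈ Y ∩ B ∩ C, from which x ∈ B.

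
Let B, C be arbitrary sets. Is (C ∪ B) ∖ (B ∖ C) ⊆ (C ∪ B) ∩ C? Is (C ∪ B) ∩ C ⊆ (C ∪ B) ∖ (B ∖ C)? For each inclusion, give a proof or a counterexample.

(⊆) Let x ∈ (C ∪ B) ∖ (B ∖ C). Then either x ∈ C and x ∉ B; or x ∈ B ∩ C. In each case x ∈ (C ∪ B) ∩ C, so (C ∪ B) ∖ (B ∖ C) ⊆ (C ∪ B) ∩ C.

(⊇) Let x ∈ (C ∪ B) ∩ C. Then either x ∈ C and x ∉ B; or x ∈ B ∩ C. In each case x ∈ (C ∪ B) ∖ (B ∖ C), so (C ∪ B) ∩ C ⊆ (C ∪ B) ∖ (B ∖ C).

Both inclusions hold; the sets are equal.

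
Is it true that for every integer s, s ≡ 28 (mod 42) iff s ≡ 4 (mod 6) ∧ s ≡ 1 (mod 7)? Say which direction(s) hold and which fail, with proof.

[⇒] This fails: s = 28 gives 28 ≡ 28 (mod 42) but 28 ≡ 0 (mod 7), so the conjunction on the right does not hold.

[⇐] This fails: s = 22 satisfies both congruences on the right (22 ≡ 4 mod 6 and 22 ≡ 1 mod 7) yet 22 ≡ 22 (mod 42), not 28.

(⇒) fails and (⇐) fails.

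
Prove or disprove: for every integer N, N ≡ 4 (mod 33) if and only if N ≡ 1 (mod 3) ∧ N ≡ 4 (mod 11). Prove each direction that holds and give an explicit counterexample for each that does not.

Both directions hold.

(→) Suppose N ≡ 4 (mod 33); write N = 33j + 4. Since 3 ∣ 33, reducing mod 3 gives N ≡ 4 ≡ 1 (mod 3); since 11 ∣ 33, reducing mod 11 gives N ≡ 4 (mod 11).

(←) Conversely, if N ≡ 1 (mod 3) and N ≡ 4 (mod 11), then by the Chinese remainder theorem N ≡ 4 (mod 33). This is exactly N ≡ 4 (mod 33).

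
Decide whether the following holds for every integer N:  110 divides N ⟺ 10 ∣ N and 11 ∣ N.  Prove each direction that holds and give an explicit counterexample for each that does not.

Equivalent; both directions hold.

Forward direction. If 110 ∣ N, write N = 110q. Since 110 = 11·10, N = 10·(11q), so 10 ∣ N; and since 110 = 10·11, N = 11·(10q), so 11 ∣ N.

Converse. Suppose 10 ∣ N and 11 ∣ N. Any common multiple of 10 and 11 is a multiple of their lcm; here gcd(10, 11) = 1, so lcm(10, 11) = 10·11 = 110, so 110 ∣ N.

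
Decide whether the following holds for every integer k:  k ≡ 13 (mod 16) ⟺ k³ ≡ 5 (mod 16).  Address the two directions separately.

Equivalent; both directions hold.

Forward direction. Suppose k ≡ 13 (mod 16). Write k = 16j + 13. Then (16j + 13)³ = 4096j³ + 9984j² + 8112j + 2197 = 16(256j³ + 624j² + 507j + 137) + 5, so k³ ≡ 5 (mod 16).

Converse. Suppose k³ ≡ 5 (mod 16). The only residue r in {0, …, 15} with r³ ≡ 5 (mod 16) is r = 13, so k ≡ 13 (mod 16).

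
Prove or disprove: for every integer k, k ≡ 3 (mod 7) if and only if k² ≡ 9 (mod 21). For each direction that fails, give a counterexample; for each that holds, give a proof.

(⇒) fails and (⇐) fails.

(⇒) This fails: take k = 10. Then 10 ≡ 3 (mod 7), but 10² = 100 ≡ 16 (mod 21), not 9.

(⇐) This fails: take k = 18. Then 18² = 324 ≡ 9 (mod 21), yet 18 ≡ 4 (mod 7), not 3.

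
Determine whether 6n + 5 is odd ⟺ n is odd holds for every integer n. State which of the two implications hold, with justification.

Not equivalent: only (⇐) holds.

(→) This fails: take n = 6. Then 6n + 5 = 41, which is odd, yet n = 6 is even, not odd.

(←) Suppose n is odd. Since 6 is even, 6n is even for every n, so 6n + 5 has the same parity as 5, which is odd. Hence 6n + 5 is odd.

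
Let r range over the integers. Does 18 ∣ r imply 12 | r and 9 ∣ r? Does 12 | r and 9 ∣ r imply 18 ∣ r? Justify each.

(⟸) Suppose 12 ∣ r and 9 ∣ r. Any common multiple of 12 and 9 is a multiple of their lcm; here lcm(12, 9) = 12·9/gcd(12, 9) = 108/3 = 36, so 36 ∣ r. Since 18 ∣ 36, it follows that 18 ∣ r.

(⟹) This fails: take r = 18. Certainly 18 ∣ 18, but 12 ∤ 18.

Only the reverse direction holds.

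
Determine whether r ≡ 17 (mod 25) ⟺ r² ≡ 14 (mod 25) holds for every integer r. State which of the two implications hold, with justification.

Only the forward direction holds.

(⟹) Suppose r ≡ 17 (mod 25). Write r = 25j + 17. Then (25j + 17)² = 625j² + 850j + 289 = 25(25j² + 34j + 11) + 14, so r² ≡ 14 (mod 25).

(⟸) This fails: take r = 8. Then 8² = 64 ≡ 14 (mod 25), yet 8 ≡ 8 (mod 25), not 17.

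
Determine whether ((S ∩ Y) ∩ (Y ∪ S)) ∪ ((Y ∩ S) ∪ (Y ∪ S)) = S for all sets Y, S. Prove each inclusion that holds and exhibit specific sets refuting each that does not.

Only the reverse inclusion holds.

(⊆) This inclusion fails. Take Y = {1}, S = ∅; then 1 ∈ ((S ∩ Y) ∩ (Y ∪ S)) ∪ ((Y ∩ S) ∪ (Y ∪ S)) but 1 ∉ S.

(⊇) Let x ∈ S. Then either x ∈ S and x ∉ Y; or x ∈ Y ∩ S. In each case x ∈ ((S ∩ Y) ∩ (Y ∪ S)) ∪ ((Y ∩ S) ∪ (Y ∪ S)), so S ⊆ ((S ∩ Y) ∩ (Y ∪ S)) ∪ ((Y ∩ S) ∪ (Y ∪ S)).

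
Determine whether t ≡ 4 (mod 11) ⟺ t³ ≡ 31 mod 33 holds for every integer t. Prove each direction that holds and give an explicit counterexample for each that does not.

Only the converse holds.

(⟸) The residues r modulo 33 with r³ ≡ 31 (mod 33) are exactly {4}, and each is ≡ 4 (mod 11).

(⟹) This fails: take t = 15. Then 15 ≡ 4 (mod 11), but 15³ = 3375 ≡ 9 (mod 33), not 31.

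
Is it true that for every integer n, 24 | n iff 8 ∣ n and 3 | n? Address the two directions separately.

Both directions hold; the statement is true.

(⇐) Suppose 8 ∣ n and 3 ∣ n. Any common multiple of 8 and 3 is a multiple of their lcm; here gcd(8, 3) = 1, so lcm(8, 3) = 8·3 = 24, so 24 ∣ n.

(⇒) If 24 ∣ n, write n = 24q. Since 24 = 3·8, n = 8·(3q), so 8 ∣ n; and since 24 = 8·3, n = 3·(8q), so 3 ∣ n.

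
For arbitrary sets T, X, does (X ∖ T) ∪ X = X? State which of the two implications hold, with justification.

(⟸) Let x ∈ X. Then either x ∈ X and x ∉ T; or x ∈ T ∩ X. In each case x ∈ (X ∖ T) ∪ X, so X ⊆ (X ∖ T) ∪ X.

(⟹) Let x ∈ (X ∖ T) ∪ X. Then either x ∈ X and x ∉ T; or x ∈ T ∩ X. In each case x ∈ X, so (X ∖ T) ∪ X ⊆ X.

Both inclusions hold; the sets are equal.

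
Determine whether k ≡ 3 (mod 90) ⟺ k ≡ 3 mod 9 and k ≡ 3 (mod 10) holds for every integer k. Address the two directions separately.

(⇒) Suppose k ≡ 3 (mod 90); write k = 90j + 3. Since 9 ∣ 90, reducing mod 9 gives k ≡ 3 (mod 9); since 10 ∣ 90, reducing mod 10 gives k ≡ 3 (mod 10).

(⇐) Conversely, if k ≡ 3 (mod 9) and k ≡ 3 (mod 10), then by the Chinese remainder theorem k ≡ 3 (mod 90). This is exactly k ≡ 3 (mod 90).

Both directions hold.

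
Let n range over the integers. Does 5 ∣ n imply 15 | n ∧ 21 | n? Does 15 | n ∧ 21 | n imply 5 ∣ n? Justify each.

(⇒) fails; (⇐) holds.

Forward direction. This fails: take n = 5. Certainly 5 ∣ 5, but 15 ∤ 5.

Converse. Suppose 15 ∣ n and 21 ∣ n. Any common multiple of 15 and 21 is a multiple of their lcm; here lcm(15, 21) = 15·21/gcd(15, 21) = 315/3 = 105, so 105 ∣ n. Since 5 ∣ 105, it follows that 5 ∣ n.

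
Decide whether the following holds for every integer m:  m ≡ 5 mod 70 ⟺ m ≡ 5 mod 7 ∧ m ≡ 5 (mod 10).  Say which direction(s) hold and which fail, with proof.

Both directions hold; the statement is true.

[⇒] Suppose m ≡ 5 (mod 70); write m = 70j + 5. Since 7 ∣ 70, reducing mod 7 gives m ≡ 5 (mod 7); since 10 ∣ 70, reducing mod 10 gives m ≡ 5 (mod 10).

[⇐] Conversely, if m ≡ 5 (mod 7) and m ≡ 5 (mod 10), then by the Chinese remainder theorem m ≡ 5 (mod 70). This is exactly m ≡ 5 (mod 70).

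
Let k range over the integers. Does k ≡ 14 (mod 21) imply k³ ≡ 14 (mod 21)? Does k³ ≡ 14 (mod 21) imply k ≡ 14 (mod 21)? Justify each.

(⟹) Suppose k ≡ 14 (mod 21). Write k = 21j + 14. Then (21j + 14)³ = 9261j³ + 18522j² + 12348j + 2744 = 21(441j³ + 882j² + 588j + 130) + 14, so k³ ≡ 14 (mod 21).

(⟸) Conversely, suppose k³ ≡ 14 (mod 21). The only residue r in {0, …, 20} with r³ ≡ 14 (mod 21) is r = 14, so k ≡ 14 (mod 21).

Both directions hold.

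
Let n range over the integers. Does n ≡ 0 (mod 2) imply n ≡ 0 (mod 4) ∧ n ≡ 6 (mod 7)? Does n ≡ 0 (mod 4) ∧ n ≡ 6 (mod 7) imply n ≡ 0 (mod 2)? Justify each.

Only the converse holds.

(←) If n ≡ 0 (mod 4) and n ≡ 6 (mod 7), then by the Chinese remainder theorem n ≡ 20 (mod 28). Since 20 ≡ 0 (mod 2) and 2 ∣ 28, we get n ≡ 0 (mod 2).

(→) This fails: n = 0 gives 0 ≡ 0 (mod 2) but 0 ≡ 0 (mod 7), so the conjunction on the right does not hold.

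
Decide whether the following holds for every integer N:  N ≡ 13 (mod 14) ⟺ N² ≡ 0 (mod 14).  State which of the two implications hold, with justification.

(→) This fails: take N = 13. Then 13 ≡ 13 (mod 14), but 13² = 169 ≡ 1 (mod 14), not 0.

(←) This fails: take N = 0. Then 0² = 0 ≡ 0 (mod 14), yet 0 ≡ 0 (mod 14), not 13.

Neither direction holds.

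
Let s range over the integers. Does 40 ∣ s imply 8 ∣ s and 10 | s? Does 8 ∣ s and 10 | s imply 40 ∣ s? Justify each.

[⇒] If 40 ∣ s, write s = 40q. Since 40 = 5·8, s = 8·(5q), so 8 ∣ s; and since 40 = 4·10, s = 10·(4q), so 10 ∣ s.

[⇐] Suppose 8 ∣ s and 10 ∣ s. Any common multiple of 8 and 10 is a multiple of their lcm; here lcm(8, 10) = 8·10/gcd(8, 10) = 80/2 = 40, so 40 ∣ s.

Equivalent; both directions hold.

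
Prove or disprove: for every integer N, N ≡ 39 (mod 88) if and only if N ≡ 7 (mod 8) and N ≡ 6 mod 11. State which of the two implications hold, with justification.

[⇒] Suppose N ≡ 39 (mod 88); write N = 88j + 39. Since 8 ∣ 88, reducing mod 8 gives N ≡ 39 ≡ 7 (mod 8); since 11 ∣ 88, reducing mod 11 gives N ≡ 39 ≡ 6 (mod 11).

[⇐] Conversely, if N ≡ 7 (mod 8) and N ≡ 6 (mod 11), then by the Chinese remainder theorem N ≡ 39 (mod 88). This is exactly N ≡ 39 (mod 88).

The biconditional holds.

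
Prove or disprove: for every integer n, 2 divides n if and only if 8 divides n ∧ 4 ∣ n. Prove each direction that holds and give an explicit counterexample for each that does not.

(→) This fails: take n = 2. Certainly 2 ∣ 2, but 8 ∤ 2.

(←) Suppose 8 ∣ n and 4 ∣ n. Any common multiple of 8 and 4 is a multiple of their lcm; here lcm(8, 4) = 8·4/gcd(8, 4) = 32/4 = 8, so 8 ∣ n. Since 2 ∣ 8, it follows that 2 ∣ n.

(⇒) fails; (⇐) holds.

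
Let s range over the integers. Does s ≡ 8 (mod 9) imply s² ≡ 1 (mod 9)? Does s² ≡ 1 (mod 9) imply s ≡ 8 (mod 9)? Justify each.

The forward direction holds; the converse fails.

(⟹) Suppose s ≡ 8 (mod 9). Write s = 9j + 8. Then (9j + 8)² = 81j² + 144j + 64 = 9(9j² + 16j + 7) + 1, so s² ≡ 1 (mod 9).

(⟸) This fails: take s = 1. Then 1² = 1 ≡ 1 (mod 9), yet 1 ≡ 1 (mod 9), not 8.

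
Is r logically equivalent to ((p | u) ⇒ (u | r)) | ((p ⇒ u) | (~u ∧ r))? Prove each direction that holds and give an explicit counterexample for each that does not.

Forward direction. Assume the antecedent. If u is true, the consequent reduces to true regardless of the other variables. If u is false, the antecedent forces (u = F, p = F, r = T) or (u = F, p = T, r = T), and the consequent holds there. Either way the consequent holds.

Converse. This fails. Under u = F, p = F, r = F, the left side is false but the right side is true.

The forward direction holds; the converse fails.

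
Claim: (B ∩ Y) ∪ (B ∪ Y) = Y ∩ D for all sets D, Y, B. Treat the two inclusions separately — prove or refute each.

Forward inclusion. This inclusion fails. Take D = ∅, Y = {1}, B = ∅; then 1 ∈ (B ∩ Y) ∪ (B ∪ Y) but 1 ∉ Y ∩ D.

Reverse inclusion. Let x ∈ Y ∩ D. Then either x ∈ D ∩ Y and x ∉ B; or x ∈ D ∩ Y ∩ B. In each case x ∈ (B ∩ Y) ∪ (B ∪ Y), so Y ∩ D ⊆ (B ∩ Y) ∪ (B ∪ Y).

(⊆) fails; (⊇) holds.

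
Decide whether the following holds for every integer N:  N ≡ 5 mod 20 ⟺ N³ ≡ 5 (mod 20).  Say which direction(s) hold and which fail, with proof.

Both implications hold.

Forward direction. Suppose N ≡ 5 mod 20. Write N = 20j + 5. Then (20j + 5)³ = 8000j³ + 6000j² + 1500j + 125 = 20(400j³ + 300j² + 75j + 6) + 5, so N³ ≡ 5 (mod 20).

Converse. Suppose N³ ≡ 5 (mod 20). The only residue r in {0, …, 19} with r³ ≡ 5 (mod 20) is r = 5, so N ≡ 5 (mod 20).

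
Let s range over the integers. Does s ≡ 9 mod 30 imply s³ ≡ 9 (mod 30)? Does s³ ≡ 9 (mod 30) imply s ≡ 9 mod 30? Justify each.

(⇒) Suppose s ≡ 9 mod 30. Write s = 30j + 9. Then (30j + 9)³ = 27000j³ + 24300j² + 7290j + 729 = 30(900j³ + 810j² + 243j + 24) + 9, so s³ ≡ 9 (mod 30).

(⇐) Conversely, suppose s³ ≡ 9 (mod 30). The only residue r in {0, …, 29} with r³ ≡ 9 (mod 30) is r = 9, so s ≡ 9 (mod 30).

Both directions hold; the statement is true.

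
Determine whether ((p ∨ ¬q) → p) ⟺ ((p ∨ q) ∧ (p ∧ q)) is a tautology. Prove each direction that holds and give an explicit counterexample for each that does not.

(⟸) Assume the antecedent. If p is true, (p ∨ ¬q) → p reduces to true regardless of the other variables. If p is false, the antecedent cannot hold. Either way (p ∨ ¬q) → p holds.

(⟹) This fails. Under p = T, q = F, the left side is true but the right side is false.

Only the reverse direction holds.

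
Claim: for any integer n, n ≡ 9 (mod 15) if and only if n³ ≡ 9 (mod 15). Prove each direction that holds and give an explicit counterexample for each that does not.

The biconditional holds.

[⇒] Suppose n ≡ 9 (mod 15). Write n = 15j + 9. Then (15j + 9)³ = 3375j³ + 6075j² + 3645j + 729 = 15(225j³ + 405j² + 243j + 48) + 9, so n³ ≡ 9 (mod 15).

[⇐] Conversely, suppose n³ ≡ 9 (mod 15). The only residue r in {0, …, 14} with r³ ≡ 9 (mod 15) is r = 9, so n ≡ 9 (mod 15).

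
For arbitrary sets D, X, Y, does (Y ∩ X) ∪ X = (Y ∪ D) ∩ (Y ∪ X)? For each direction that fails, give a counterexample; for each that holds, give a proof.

(⟹) This inclusion fails. Take D = ∅, X = {1}, Y = ∅; then 1 ∈ (Y ∩ X) ∪ X but 1 ∉ (Y ∪ D) ∩ (Y ∪ X).

(⟸) This inclusion fails. Take D = ∅, X = ∅, Y = {1}; then 1 ∈ (Y ∪ D) ∩ (Y ∪ X) but 1 ∉ (Y ∩ X) ∪ X.

Neither inclusion holds.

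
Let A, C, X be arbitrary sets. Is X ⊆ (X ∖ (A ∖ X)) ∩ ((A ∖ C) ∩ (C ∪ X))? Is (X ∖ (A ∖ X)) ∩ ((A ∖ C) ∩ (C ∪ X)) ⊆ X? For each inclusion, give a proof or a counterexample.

Reverse inclusion. Let x ∈ (X ∖ (A ∖ X)) ∩ ((A ∖ C) ∩ (C ∪ X)). Then x ∈ A ∩ X and x ∉ C, from which x ∈ X.

Forward inclusion. This inclusion fails. Take A = ∅, C = ∅, X = {1}; then 1 ∈ X but 1 ∉ (X ∖ (A ∖ X)) ∩ ((A ∖ C) ∩ (C ∪ X)).

Only the reverse inclusion holds.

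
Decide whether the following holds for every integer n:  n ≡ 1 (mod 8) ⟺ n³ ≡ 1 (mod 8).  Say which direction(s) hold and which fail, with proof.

[⇒] Suppose n ≡ 1 (mod 8). Write n = 8j + 1. Then (8j + 1)³ = 512j³ + 192j² + 24j + 1 = 8(64j³ + 24j² + 3j) + 1, so n³ ≡ 1 (mod 8).

[⇐] For the converse, argue contrapositively. If n ≢ 1 (mod 8), then n is congruent to one of 0, 2, 3, 4, 5, 6, 7 modulo 8, and these give n³ ≡ 0, 0, 3, 0, 5, 0, 7 respectively — never 1.

Both implications hold.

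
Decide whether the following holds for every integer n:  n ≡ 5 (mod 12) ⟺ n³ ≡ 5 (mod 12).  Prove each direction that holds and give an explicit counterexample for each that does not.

Both implications hold.

(⟸) For the converse, argue contrapositively. If n ≢ 5 (mod 12), then n is congruent to one of 0, 1, 2, 3, 4, 6, 7, 8, 9, 10, 11 modulo 12, and these give n³ ≡ 0, 1, 8, 3, 4, 0, 7, 8, 9, 4, 11 respectively — never 5.

(⟹) Suppose n ≡ 5 (mod 12). Write n = 12j + 5. Then (12j + 5)³ = 1728j³ + 2160j² + 900j + 125 = 12(144j³ + 180j² + 75j + 10) + 5, so n³ ≡ 5 (mod 12).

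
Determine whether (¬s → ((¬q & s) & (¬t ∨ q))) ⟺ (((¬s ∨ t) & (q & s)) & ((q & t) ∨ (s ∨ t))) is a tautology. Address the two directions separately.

(→) This fails. Under s = T, t = F, q = F, the left side is true but the right side is false.

(←) Assume the antecedent. If s is true, ¬s → ((¬q & s) & (¬t ∨ q)) reduces to true regardless of the other variables. If s is false, the antecedent cannot hold. Either way ¬s → ((¬q & s) & (¬t ∨ q)) holds.

Not equivalent: only (⇐) holds.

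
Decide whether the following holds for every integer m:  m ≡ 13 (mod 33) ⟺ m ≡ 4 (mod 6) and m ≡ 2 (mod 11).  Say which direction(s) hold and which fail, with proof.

(→) This fails: m = 13 gives 13 ≡ 13 (mod 33) but 13 ≡ 1 (mod 6), so the conjunction on the right does not hold.

(←) Conversely, if m ≡ 4 (mod 6) and m ≡ 2 (mod 11), then by the Chinese remainder theorem m ≡ 46 (mod 66). Since 46 ≡ 13 (mod 33) and 33 ∣ 66, we get m ≡ 13 (mod 33).

Not equivalent: only (⇐) holds.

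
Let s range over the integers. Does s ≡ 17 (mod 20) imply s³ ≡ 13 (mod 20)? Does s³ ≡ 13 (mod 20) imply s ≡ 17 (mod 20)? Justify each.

(→) Suppose s ≡ 17 (mod 20). Write s = 20j + 17. Then (20j + 17)³ = 8000j³ + 20400j² + 17340j + 4913 = 20(400j³ + 1020j² + 867j + 245) + 13, so s³ ≡ 13 (mod 20).

(←) Conversely, suppose s³ ≡ 13 (mod 20). The only residue r in {0, …, 19} with r³ ≡ 13 (mod 20) is r = 17, so s ≡ 17 (mod 20).

Both directions hold; the statement is true.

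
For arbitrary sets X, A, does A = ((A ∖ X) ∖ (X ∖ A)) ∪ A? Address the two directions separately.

(⟹) Let x ∈ A. Then either x ∈ A and x ∉ X; or x ∈ X ∩ A. In each case x ∈ ((A ∖ X) ∖ (X ∖ A)) ∪ A, so A ⊆ ((A ∖ X) ∖ (X ∖ A)) ∪ A.

(⟸) Let x ∈ ((A ∖ X) ∖ (X ∖ A)) ∪ A. Then either x ∈ A and x ∉ X; or x ∈ X ∩ A. In each case x ∈ A, so ((A ∖ X) ∖ (X ∖ A)) ∪ A ⊆ A.

Both inclusions hold; the sets are equal.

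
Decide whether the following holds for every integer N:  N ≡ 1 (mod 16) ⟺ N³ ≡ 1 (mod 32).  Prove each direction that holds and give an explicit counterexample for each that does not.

(⇒) This fails: take N = 17. Then 17 ≡ 1 (mod 16), but 17³ = 4913 ≡ 17 (mod 32), not 1.

(⇐) Conversely, the residues r modulo 32 with r³ ≡ 1 (mod 32) are exactly {1}, and each is ≡ 1 (mod 16).

Not equivalent: only (⇐) holds.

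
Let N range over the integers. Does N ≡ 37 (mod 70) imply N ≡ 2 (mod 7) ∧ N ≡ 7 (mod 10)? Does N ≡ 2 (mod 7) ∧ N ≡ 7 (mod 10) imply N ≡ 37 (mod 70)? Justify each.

The biconditional holds.

(→) Suppose N ≡ 37 (mod 70); write N = 70j + 37. Since 7 ∣ 70, reducing mod 7 gives N ≡ 37 ≡ 2 (mod 7); since 10 ∣ 70, reducing mod 10 gives N ≡ 37 ≡ 7 (mod 10).

(←) Conversely, if N ≡ 2 (mod 7) and N ≡ 7 (mod 10), then by the Chinese remainder theorem N ≡ 37 (mod 70). This is exactly N ≡ 37 (mod 70).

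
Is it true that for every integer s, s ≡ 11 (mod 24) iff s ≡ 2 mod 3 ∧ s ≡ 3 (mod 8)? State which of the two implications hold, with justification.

(⟹) Suppose s ≡ 11 (mod 24); write s = 24j + 11. Since 3 ∣ 24, reducing mod 3 gives s ≡ 11 ≡ 2 (mod 3); since 8 ∣ 24, reducing mod 8 gives s ≡ 11 ≡ 3 (mod 8).

(⟸) Conversely, if s ≡ 2 (mod 3) and s ≡ 3 (mod 8), then by the Chinese remainder theorem s ≡ 11 (mod 24). This is exactly s ≡ 11 (mod 24).

Both directions hold; the statement is true.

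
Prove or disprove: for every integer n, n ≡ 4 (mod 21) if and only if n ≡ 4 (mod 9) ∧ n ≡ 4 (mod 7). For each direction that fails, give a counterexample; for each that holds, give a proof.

(→) This fails: n = 25 gives 25 ≡ 4 (mod 21) but 25 ≡ 7 (mod 9), so the conjunction on the right does not hold.

(←) Conversely, if n ≡ 4 (mod 9) and n ≡ 4 (mod 7), then by the Chinese remainder theorem n ≡ 4 (mod 63). Since 4 ≡ 4 (mod 21) and 21 ∣ 63, we get n ≡ 4 (mod 21).

The forward direction fails; the converse holds.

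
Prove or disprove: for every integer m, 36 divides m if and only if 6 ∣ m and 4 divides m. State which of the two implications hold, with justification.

Only the forward direction holds.

(⟸) This fails: take m = 12. Both 6 ∣ 12 and 4 ∣ 12, yet 12 is not a multiple of 36 (since 12 = 0·36 + 12), so 36 ∤ 12.

(⟹) If 36 ∣ m, write m = 36q. Since 36 = 6·6, m = 6·(6q), so 6 ∣ m; and since 36 = 9·4, m = 4·(9q), so 4 ∣ m.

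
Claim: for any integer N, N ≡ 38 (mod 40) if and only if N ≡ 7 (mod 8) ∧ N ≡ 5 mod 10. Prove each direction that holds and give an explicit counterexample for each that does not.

[⇒] This fails: N = 38 gives 38 ≡ 38 (mod 40) but 38 ≡ 6 (mod 8), so the conjunction on the right does not hold.

[⇐] This fails: N = 15 satisfies both congruences on the right (15 ≡ 7 mod 8 and 15 ≡ 5 mod 10) yet 15 ≡ 15 (mod 40), not 38.

Neither implication holds.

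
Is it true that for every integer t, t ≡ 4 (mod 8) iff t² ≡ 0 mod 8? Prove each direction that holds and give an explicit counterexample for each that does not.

(⇒) holds; (⇐) fails.

(→) Suppose t ≡ 4 (mod 8). Write t = 8j + 4. Then (8j + 4)² = 64j² + 64j + 16 = 8(8j² + 8j + 2) + 0, so t² ≡ 0 (mod 8).

(←) This fails: take t = 0. Then 0² = 0 ≡ 0 (mod 8), yet 0 ≡ 0 (mod 8), not 4.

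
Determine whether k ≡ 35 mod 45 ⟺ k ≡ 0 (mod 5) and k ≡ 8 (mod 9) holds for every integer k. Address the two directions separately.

(⇐) If k ≡ 0 (mod 5) and k ≡ 8 (mod 9), then by the Chinese remainder theorem k ≡ 35 (mod 45). This is exactly k ≡ 35 (mod 45).

(⇒) Suppose k ≡ 35 (mod 45); write k = 45j + 35. Since 5 ∣ 45, reducing mod 5 gives k ≡ 35 ≡ 0 (mod 5); since 9 ∣ 45, reducing mod 9 gives k ≡ 35 ≡ 8 (mod 9).

The biconditional holds.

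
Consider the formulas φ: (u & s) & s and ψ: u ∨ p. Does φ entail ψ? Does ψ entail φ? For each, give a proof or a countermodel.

(⇒) holds; (⇐) fails.

[⇒] Assume the antecedent. If s is true, the antecedent forces (s = T, p = F, u = T) or (s = T, p = T, u = T), and u ∨ p holds there. If s is false, the antecedent cannot hold. Either way u ∨ p holds.

[⇐] This fails. Under s = F, p = T, u = F, the left side is false but the right side is true.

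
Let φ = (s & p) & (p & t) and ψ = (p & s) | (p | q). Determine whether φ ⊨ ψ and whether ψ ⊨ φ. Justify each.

Only the forward direction holds.

(→) Assume the antecedent. If s is true, the antecedent forces (s = T, q = F, p = T, t = T) or (s = T, q = T, p = T, t = T), and (p & s) | (p | q) holds there. If s is false, the antecedent cannot hold. Either way (p & s) | (p | q) holds.

(←) This fails. Under s = F, q = T, p = F, t = F, the left side is false but the right side is true.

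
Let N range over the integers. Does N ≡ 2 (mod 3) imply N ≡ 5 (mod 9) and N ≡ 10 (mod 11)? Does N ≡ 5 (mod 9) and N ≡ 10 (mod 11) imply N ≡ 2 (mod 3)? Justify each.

(←) If N ≡ 5 (mod 9) and N ≡ 10 (mod 11), then by the Chinese remainder theorem N ≡ 32 (mod 99). Since 32 ≡ 2 (mod 3) and 3 ∣ 99, we get N ≡ 2 (mod 3).

(→) This fails: N = 2 gives 2 ≡ 2 (mod 3) but 2 ≡ 2 (mod 9), so the conjunction on the right does not hold.

The forward direction fails; the converse holds.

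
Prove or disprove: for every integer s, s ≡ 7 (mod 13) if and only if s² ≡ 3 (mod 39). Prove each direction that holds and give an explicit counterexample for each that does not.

(→) This fails: take s = 7. Then 7 ≡ 7 (mod 13), but 7² = 49 ≡ 10 (mod 39), not 3.

(←) This fails: take s = 9. Then 9² = 81 ≡ 3 (mod 39), yet 9 ≡ 9 (mod 13), not 7.

Neither implication holds.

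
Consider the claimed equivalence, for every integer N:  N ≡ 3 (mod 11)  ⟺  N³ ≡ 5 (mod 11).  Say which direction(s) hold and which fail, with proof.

Forward direction. Suppose N ≡ 3 (mod 11). Write N = 11j + 3. Then (11j + 3)³ = 1331j³ + 1089j² + 297j + 27 = 11(121j³ + 99j² + 27j + 2) + 5, so N³ ≡ 5 (mod 11).

Converse. Suppose N³ ≡ 5 (mod 11). The only residue r in {0, …, 10} with r³ ≡ 5 (mod 11) is r = 3, so N ≡ 3 (mod 11).

The biconditional holds.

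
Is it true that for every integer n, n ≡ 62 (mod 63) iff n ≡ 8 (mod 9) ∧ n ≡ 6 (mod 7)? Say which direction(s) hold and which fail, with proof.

[⇒] Suppose n ≡ 62 (mod 63); write n = 63j + 62. Since 9 ∣ 63, reducing mod 9 gives n ≡ 62 ≡ 8 (mod 9); since 7 ∣ 63, reducing mod 7 gives n ≡ 62 ≡ 6 (mod 7).

[⇐] Conversely, if n ≡ 8 (mod 9) and n ≡ 6 (mod 7), then by the Chinese remainder theorem n ≡ 62 (mod 63). This is exactly n ≡ 62 (mod 63).

Both directions hold; the statement is true.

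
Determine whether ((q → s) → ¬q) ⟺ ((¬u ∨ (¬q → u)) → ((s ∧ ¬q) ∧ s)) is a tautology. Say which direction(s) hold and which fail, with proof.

(⇒) fails; (⇐) holds.

(→) This fails. Under u = F, q = F, s = F, the left side is true but the right side is false.

(←) Assume the antecedent. If u is true, the antecedent forces (u = T, q = F, s = T), and (q → s) → ¬q holds there. If u is false, the antecedent forces (u = F, q = F, s = T), and (q → s) → ¬q holds there. Either way (q → s) → ¬q holds.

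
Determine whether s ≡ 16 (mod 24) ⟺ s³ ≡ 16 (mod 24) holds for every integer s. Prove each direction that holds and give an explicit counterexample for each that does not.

(⇒) holds; (⇐) fails.

(⟸) This fails: take s = 4. Then 4³ = 64 ≡ 16 (mod 24), yet 4 ≡ 4 (mod 24), not 16.

(⟹) Suppose s ≡ 16 (mod 24). Write s = 24j + 16. Then (24j + 16)³ = 13824j³ + 27648j² + 18432j + 4096 = 24(576j³ + 1152j² + 768j + 170) + 16, so s³ ≡ 16 (mod 24).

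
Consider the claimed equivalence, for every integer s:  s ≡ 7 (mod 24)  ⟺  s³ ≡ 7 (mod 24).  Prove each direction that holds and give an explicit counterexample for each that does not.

[⇐] Suppose s³ ≡ 7 (mod 24). The only residue r in {0, …, 23} with r³ ≡ 7 (mod 24) is r = 7, so s ≡ 7 (mod 24).

[⇒] Suppose s ≡ 7 (mod 24). Write s = 24j + 7. Then (24j + 7)³ = 13824j³ + 12096j² + 3528j + 343 = 24(576j³ + 504j² + 147j + 14) + 7, so s³ ≡ 7 (mod 24).

Both directions hold.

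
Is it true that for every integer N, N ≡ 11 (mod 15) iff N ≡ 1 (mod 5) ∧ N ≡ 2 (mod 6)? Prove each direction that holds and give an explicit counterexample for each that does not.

The forward direction fails; the converse holds.

[⇒] This fails: N = 11 gives 11 ≡ 11 (mod 15) but 11 ≡ 5 (mod 6), so the conjunction on the right does not hold.

[⇐] Conversely, if N ≡ 1 (mod 5) and N ≡ 2 (mod 6), then by the Chinese remainder theorem N ≡ 26 (mod 30). Since 26 ≡ 11 (mod 15) and 15 ∣ 30, we get N ≡ 11 (mod 15).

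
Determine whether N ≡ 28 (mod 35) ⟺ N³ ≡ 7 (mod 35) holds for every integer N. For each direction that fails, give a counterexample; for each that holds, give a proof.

Both directions hold; the statement is true.

(⟹) Suppose N ≡ 28 (mod 35). Write N = 35j + 28. Then (35j + 28)³ = 42875j³ + 102900j² + 82320j + 21952 = 35(1225j³ + 2940j² + 2352j + 627) + 7, so N³ ≡ 7 (mod 35).

(⟸) Conversely, suppose N³ ≡ 7 (mod 35). The only residue r in {0, …, 34} with r³ ≡ 7 (mod 35) is r = 28, so N ≡ 28 (mod 35).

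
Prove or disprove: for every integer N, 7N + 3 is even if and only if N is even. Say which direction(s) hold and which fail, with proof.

[⇒] This fails: N = 1 gives 7N + 3 = 10, which is even, but 1 is odd, not even.

[⇐] This also fails: N = 4 is even, but 7N + 3 = 31 is odd, not even.

Neither implication holds.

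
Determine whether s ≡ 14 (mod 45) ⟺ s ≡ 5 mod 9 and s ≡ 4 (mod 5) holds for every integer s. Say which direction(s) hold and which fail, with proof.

Both directions hold; the statement is true.

Forward direction. Suppose s ≡ 14 (mod 45); write s = 45j + 14. Since 9 ∣ 45, reducing mod 9 gives s ≡ 14 ≡ 5 (mod 9); since 5 ∣ 45, reducing mod 5 gives s ≡ 14 ≡ 4 (mod 5).

Converse. If s ≡ 5 (mod 9) and s ≡ 4 (mod 5), then by the Chinese remainder theorem s ≡ 14 (mod 45). This is exactly s ≡ 14 (mod 45).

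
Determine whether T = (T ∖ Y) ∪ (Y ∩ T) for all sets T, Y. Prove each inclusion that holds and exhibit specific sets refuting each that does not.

Both inclusions hold; the sets are equal.

(⟹) Let x ∈ T. Then either x ∈ T and x ∉ Y; or x ∈ T ∩ Y. In each case x ∈ (T ∖ Y) ∪ (Y ∩ T), so T ⊆ (T ∖ Y) ∪ (Y ∩ T).

(⟸) Let x ∈ (T ∖ Y) ∪ (Y ∩ T). Then either x ∈ T and x ∉ Y; or x ∈ T ∩ Y. In each case x ∈ T, so (T ∖ Y) ∪ (Y ∩ T) ⊆ T.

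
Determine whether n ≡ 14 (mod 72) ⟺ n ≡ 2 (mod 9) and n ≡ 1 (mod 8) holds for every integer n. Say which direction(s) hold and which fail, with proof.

Both directions fail.

(⇒) This fails: n = 14 gives 14 ≡ 14 (mod 72) but 14 ≡ 5 (mod 9), so the conjunction on the right does not hold.

(⇐) This fails: n = 65 satisfies both congruences on the right (65 ≡ 2 mod 9 and 65 ≡ 1 mod 8) yet 65 ≡ 65 (mod 72), not 14.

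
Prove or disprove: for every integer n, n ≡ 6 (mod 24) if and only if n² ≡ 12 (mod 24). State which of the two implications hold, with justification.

(→) Suppose n ≡ 6 (mod 24). Write n = 24j + 6. Then (24j + 6)² = 576j² + 288j + 36 = 24(24j² + 12j + 1) + 12, so n² ≡ 12 (mod 24).

(←) This fails: take n = 18. Then 18² = 324 ≡ 12 (mod 24), yet 18 ≡ 18 (mod 24), not 6.

The forward direction holds; the converse fails.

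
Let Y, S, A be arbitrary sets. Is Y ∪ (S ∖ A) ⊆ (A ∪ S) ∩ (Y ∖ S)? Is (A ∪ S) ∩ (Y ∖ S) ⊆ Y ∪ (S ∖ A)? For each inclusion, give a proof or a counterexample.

Only the reverse inclusion holds.

(⟹) This inclusion fails. Take Y = {1}, S = ∅, A = ∅; then 1 ∈ Y ∪ (S ∖ A) but 1 ∉ (A ∪ S) ∩ (Y ∖ S).

(⟸) Let x ∈ (A ∪ S) ∩ (Y ∖ S). Then x ∈ Y ∩ A and x ∉ S, from which x ∈ Y ∪ (S ∖ A).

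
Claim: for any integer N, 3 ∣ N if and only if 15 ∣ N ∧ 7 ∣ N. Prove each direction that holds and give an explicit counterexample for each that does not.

[⇒] This fails: take N = 3. Certainly 3 ∣ 3, but 15 ∤ 3.

[⇐] Suppose 15 ∣ N and 7 ∣ N. Any common multiple of 15 and 7 is a multiple of their lcm; here gcd(15, 7) = 1, so lcm(15, 7) = 15·7 = 105, so 105 ∣ N. Since 3 ∣ 105, it follows that 3 ∣ N.

Only the reverse direction holds.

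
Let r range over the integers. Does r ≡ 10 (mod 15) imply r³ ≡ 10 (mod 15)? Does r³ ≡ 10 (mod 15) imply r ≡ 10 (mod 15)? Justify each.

The biconditional holds.

(→) Suppose r ≡ 10 (mod 15). Write r = 15j + 10. Then (15j + 10)³ = 3375j³ + 6750j² + 4500j + 1000 = 15(225j³ + 450j² + 300j + 66) + 10, so r³ ≡ 10 (mod 15).

(←) Conversely, suppose r³ ≡ 10 (mod 15). The only residue r in {0, …, 14} with r³ ≡ 10 (mod 15) is r = 10, so r ≡ 10 (mod 15).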